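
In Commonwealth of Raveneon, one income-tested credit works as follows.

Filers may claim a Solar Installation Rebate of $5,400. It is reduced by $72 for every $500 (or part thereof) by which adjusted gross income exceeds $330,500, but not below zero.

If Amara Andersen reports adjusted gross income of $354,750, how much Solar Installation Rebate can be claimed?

$1,872

Solar Installation Rebate: income exceeds $330,500 by $24,250, which is 49 full-or-partial $500 increments; reduction = 49 × $72 = $3,528, leaving $1,872.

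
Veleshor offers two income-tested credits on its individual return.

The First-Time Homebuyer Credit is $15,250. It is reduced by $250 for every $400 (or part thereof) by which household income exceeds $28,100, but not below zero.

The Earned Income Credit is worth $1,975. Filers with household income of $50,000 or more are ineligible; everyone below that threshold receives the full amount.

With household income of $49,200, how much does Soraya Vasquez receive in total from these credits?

First-Time Homebuyer Credit: income exceeds $28,100 by $21,100, which is 53 full-or-partial $400 increments; reduction = 53 × $250 = $13,250, leaving $2,000.
Earned Income Credit: $49,200 is below the $50,000 cutoff, so the full $1,975 applies.
Total: $2,000 + $1,975 = $3,975.

$3,975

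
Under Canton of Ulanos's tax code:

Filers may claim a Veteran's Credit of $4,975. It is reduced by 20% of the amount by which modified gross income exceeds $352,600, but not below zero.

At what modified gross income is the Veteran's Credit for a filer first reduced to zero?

$377,475

The credit falls by 20% of each dollar above $352,600, so it reaches zero when the excess is $4,975 / 20% = $24,875: income = $352,600 + $24,875 = $377,475.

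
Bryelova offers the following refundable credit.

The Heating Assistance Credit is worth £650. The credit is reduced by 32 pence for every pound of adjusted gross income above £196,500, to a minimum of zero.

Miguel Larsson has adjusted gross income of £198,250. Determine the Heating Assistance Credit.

Heating Assistance Credit: 32% of the £1,750 excess over £196,500 is £560; credit = £650 − £560 = £90.

£90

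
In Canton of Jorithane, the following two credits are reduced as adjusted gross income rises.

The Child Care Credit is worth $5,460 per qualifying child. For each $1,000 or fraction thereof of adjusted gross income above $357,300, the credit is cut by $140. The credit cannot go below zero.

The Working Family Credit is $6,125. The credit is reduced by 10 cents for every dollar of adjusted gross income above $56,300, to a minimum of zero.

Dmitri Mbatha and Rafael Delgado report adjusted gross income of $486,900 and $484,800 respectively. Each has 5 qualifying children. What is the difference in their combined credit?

$280

Dmitri ($486,900): Child Care Credit: base = 5 × $5,460 = $27,300. income exceeds $357,300 by $129,600, which is 130 full-or-partial $1,000 increments; reduction = 130 × $140 = $18,200, leaving $9,100. Working Family Credit: 10% of the $430,600 excess over $56,300 is $43,060 ≥ base, so the credit is $0. total $9,100 + $0 = $9,100
Rafael ($484,800): Child Care Credit: base = 5 × $5,460 = $27,300. income exceeds $357,300 by $127,500, which is 128 full-or-partial $1,000 increments; reduction = 128 × $140 = $17,920, leaving $9,380. Working Family Credit: 10% of the $428,500 excess over $56,300 is $42,850 ≥ base, so the credit is $0. total $9,380 + $0 = $9,380
Difference: |$9,100 − $9,380| = $280.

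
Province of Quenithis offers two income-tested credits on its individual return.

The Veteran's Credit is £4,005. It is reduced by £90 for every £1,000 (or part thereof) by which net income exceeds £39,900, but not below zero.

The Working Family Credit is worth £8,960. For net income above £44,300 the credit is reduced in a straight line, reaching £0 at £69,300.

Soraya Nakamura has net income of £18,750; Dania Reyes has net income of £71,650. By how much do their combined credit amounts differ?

£11,840

Soraya (£18,750): Veteran's Credit: £18,750 is at or below the £39,900 threshold, so the full £4,005 applies. Working Family Credit: £18,750 is at or below the £44,300 threshold, so the full £8,960 applies. total £4,005 + £8,960 = £12,965
Dania (£71,650): Veteran's Credit: income exceeds £39,900 by £31,750, which is 32 full-or-partial £1,000 increments; reduction = 32 × £90 = £2,880, leaving £1,125. Working Family Credit: £71,650 is at or above £69,300, so the credit is £0. total £1,125 + £0 = £1,125
Difference: |£12,965 − £1,125| = £11,840.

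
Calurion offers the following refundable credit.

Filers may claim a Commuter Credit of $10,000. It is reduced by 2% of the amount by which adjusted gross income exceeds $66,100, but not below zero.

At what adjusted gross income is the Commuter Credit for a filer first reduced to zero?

The credit falls by 2% of each dollar above $66,100, so it reaches zero when the excess is $10,000 / 2% = $500,000: income = $66,100 + $500,000 = $566,100.

$566,100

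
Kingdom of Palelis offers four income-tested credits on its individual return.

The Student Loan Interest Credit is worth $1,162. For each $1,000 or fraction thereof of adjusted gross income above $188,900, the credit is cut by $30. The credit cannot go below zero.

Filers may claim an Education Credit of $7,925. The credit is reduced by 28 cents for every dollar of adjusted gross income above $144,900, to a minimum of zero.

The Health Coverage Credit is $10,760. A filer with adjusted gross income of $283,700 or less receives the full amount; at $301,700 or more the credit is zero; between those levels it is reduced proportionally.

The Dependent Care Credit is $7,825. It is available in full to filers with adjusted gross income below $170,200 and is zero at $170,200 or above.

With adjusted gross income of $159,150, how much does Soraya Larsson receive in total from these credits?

$23,682

Student Loan Interest Credit: $159,150 is at or below the $188,900 threshold, so the full $1,162 applies.
Education Credit: 28% of the $14,250 excess over $144,900 is $3,990; credit = $7,925 − $3,990 = $3,935.
Health Coverage Credit: $159,150 is at or below the $283,700 threshold, so the full $10,760 applies.
Dependent Care Credit: $159,150 is below the $170,200 cutoff, so the full $7,825 applies.
Total: $1,162 + $3,935 + $10,760 + $7,825 = $23,682.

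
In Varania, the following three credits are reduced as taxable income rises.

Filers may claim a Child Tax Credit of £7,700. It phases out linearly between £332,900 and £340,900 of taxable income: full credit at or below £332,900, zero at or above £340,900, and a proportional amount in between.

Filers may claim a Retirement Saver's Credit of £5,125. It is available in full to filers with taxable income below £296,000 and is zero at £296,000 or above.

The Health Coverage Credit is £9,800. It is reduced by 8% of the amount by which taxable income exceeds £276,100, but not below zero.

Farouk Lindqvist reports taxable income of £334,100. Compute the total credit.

£11,705

Child Tax Credit: £334,100 is £1,200 into a £8,000 phase-out range, leaving 6,800/8,000 of the credit: £7,700 × 6,800/8,000 = £6,545.
Retirement Saver's Credit: £334,100 meets or exceeds the £296,000 cutoff, so the credit is £0.
Health Coverage Credit: 8% of the £58,000 excess over £276,100 is £4,640; credit = £9,800 − £4,640 = £5,160.
Total: £6,545 + £0 + £5,160 = £11,705.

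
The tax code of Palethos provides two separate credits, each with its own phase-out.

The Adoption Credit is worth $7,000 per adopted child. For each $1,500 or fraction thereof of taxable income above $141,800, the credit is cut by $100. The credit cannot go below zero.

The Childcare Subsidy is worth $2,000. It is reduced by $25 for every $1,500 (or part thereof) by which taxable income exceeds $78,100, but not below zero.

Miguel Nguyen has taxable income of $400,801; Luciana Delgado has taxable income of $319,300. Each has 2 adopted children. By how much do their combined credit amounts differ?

Miguel ($400,801): Adoption Credit: base = 2 × $7,000 = $14,000. income exceeds $141,800 by $259,001 → 173 increments × $100 = $17,300 ≥ base, so the credit is $0. Childcare Subsidy: income exceeds $78,100 by $322,701 → 216 increments × $25 = $5,400 ≥ base, so the credit is $0. total $0 + $0 = $0
Luciana ($319,300): Adoption Credit: base = 2 × $7,000 = $14,000. income exceeds $141,800 by $177,500, which is 119 full-or-partial $1,500 increments; reduction = 119 × $100 = $11,900, leaving $2,100. Childcare Subsidy: income exceeds $78,100 by $241,200 → 161 increments × $25 = $4,025 ≥ base, so the credit is $0. total $2,100 + $0 = $2,100
Difference: |$0 − $2,100| = $2,100.

$2,100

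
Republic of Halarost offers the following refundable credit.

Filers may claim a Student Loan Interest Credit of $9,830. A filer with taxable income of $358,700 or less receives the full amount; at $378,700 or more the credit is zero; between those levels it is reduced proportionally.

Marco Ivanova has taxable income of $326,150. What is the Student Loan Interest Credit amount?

Student Loan Interest Credit: $326,150 is at or below the $358,700 threshold, so the full $9,830 applies.

$9,830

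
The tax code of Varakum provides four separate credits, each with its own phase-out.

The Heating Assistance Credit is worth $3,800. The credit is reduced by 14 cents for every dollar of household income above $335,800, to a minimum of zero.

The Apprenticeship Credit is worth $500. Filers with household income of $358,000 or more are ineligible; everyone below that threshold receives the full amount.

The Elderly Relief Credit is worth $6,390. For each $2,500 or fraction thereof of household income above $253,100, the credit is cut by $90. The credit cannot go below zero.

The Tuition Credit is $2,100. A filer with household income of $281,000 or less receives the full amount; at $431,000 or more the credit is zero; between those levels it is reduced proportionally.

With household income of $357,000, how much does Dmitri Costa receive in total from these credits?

$4,978

Heating Assistance Credit: 14% of the $21,200 excess over $335,800 is $2,968; credit = $3,800 − $2,968 = $832.
Apprenticeship Credit: $357,000 is below the $358,000 cutoff, so the full $500 applies.
Elderly Relief Credit: income exceeds $253,100 by $103,900, which is 42 full-or-partial $2,500 increments; reduction = 42 × $90 = $3,780, leaving $2,610.
Tuition Credit: $357,000 is $76,000 into a $150,000 phase-out range, leaving 74,000/150,000 of the credit: $2,100 × 74,000/150,000 = $1,036.
Total: $832 + $500 + $2,610 + $1,036 = $4,978.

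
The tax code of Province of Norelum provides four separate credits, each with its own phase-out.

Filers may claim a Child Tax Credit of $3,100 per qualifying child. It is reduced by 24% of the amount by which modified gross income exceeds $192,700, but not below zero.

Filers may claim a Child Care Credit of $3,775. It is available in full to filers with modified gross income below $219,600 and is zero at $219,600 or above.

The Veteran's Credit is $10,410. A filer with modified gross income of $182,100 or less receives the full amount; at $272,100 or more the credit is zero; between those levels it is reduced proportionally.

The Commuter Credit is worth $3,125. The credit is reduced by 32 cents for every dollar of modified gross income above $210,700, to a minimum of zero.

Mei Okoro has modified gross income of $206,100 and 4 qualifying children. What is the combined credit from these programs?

Child Tax Credit: base = 4 × $3,100 = $12,400. 24% of the $13,400 excess over $192,700 is $3,216; credit = $12,400 − $3,216 = $9,184.
Child Care Credit: $206,100 is below the $219,600 cutoff, so the full $3,775 applies.
Veteran's Credit: $206,100 is $24,000 into a $90,000 phase-out range, leaving 66,000/90,000 of the credit: $10,410 × 66,000/90,000 = $7,634.
Commuter Credit: $206,100 is at or below the $210,700 threshold, so the full $3,125 applies.
Total: $9,184 + $3,775 + $7,634 + $3,125 = $23,718.

$23,718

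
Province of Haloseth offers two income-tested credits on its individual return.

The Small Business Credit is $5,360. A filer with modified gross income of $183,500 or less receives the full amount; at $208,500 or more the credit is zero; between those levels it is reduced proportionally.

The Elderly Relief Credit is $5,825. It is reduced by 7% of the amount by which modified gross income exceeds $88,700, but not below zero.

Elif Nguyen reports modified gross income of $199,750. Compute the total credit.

Small Business Credit: $199,750 is $16,250 into a $25,000 phase-out range, leaving 8,750/25,000 of the credit: $5,360 × 8,750/25,000 = $1,876.
Elderly Relief Credit: 7% of the $111,050 excess over $88,700 is $7,773.50 ≥ base, so the credit is $0.
Total: $1,876 + $0 = $1,876.

$1,876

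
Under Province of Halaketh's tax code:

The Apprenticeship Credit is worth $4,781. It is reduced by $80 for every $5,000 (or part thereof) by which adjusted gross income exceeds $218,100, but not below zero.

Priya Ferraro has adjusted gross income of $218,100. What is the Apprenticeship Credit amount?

Apprenticeship Credit: $218,100 is at or below the $218,100 threshold, so the full $4,781 applies.

$4,781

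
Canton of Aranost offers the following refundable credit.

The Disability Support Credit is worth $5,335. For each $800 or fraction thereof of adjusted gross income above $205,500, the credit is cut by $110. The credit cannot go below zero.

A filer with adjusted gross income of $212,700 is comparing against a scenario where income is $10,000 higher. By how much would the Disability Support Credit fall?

$1,430

At $212,700 — income exceeds $205,500 by $7,200, which is 9 full-or-partial $800 increments; reduction = 9 × $110 = $990, leaving $4,345.
At $222,700 — income exceeds $205,500 by $17,200, which is 22 full-or-partial $800 increments; reduction = 22 × $110 = $2,420, leaving $2,915.
Lost: $4,345 − $2,915 = $1,430.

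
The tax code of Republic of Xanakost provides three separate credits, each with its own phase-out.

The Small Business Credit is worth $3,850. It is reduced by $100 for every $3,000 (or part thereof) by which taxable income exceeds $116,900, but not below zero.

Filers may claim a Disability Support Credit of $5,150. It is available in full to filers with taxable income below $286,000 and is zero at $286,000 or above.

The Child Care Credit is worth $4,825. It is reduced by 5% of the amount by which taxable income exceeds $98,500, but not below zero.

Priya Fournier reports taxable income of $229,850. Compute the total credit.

$5,200

Small Business Credit: income exceeds $116,900 by $112,950, which is 38 full-or-partial $3,000 increments; reduction = 38 × $100 = $3,800, leaving $50.
Disability Support Credit: $229,850 is below the $286,000 cutoff, so the full $5,150 applies.
Child Care Credit: 5% of the $131,350 excess over $98,500 is $6,567.50 ≥ base, so the credit is $0.
Total: $50 + $5,150 + $0 = $5,200.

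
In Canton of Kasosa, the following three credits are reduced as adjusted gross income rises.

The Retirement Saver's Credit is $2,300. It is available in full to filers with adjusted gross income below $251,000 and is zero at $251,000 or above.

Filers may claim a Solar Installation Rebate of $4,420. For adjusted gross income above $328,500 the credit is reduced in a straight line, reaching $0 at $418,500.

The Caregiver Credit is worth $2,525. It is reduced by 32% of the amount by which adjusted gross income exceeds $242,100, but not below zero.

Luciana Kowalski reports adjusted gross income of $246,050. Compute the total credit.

$7,981

Retirement Saver's Credit: $246,050 is below the $251,000 cutoff, so the full $2,300 applies.
Solar Installation Rebate: $246,050 is at or below the $328,500 threshold, so the full $4,420 applies.
Caregiver Credit: 32% of the $3,950 excess over $242,100 is $1,264; credit = $2,525 − $1,264 = $1,261.
Total: $2,300 + $4,420 + $1,261 = $7,981.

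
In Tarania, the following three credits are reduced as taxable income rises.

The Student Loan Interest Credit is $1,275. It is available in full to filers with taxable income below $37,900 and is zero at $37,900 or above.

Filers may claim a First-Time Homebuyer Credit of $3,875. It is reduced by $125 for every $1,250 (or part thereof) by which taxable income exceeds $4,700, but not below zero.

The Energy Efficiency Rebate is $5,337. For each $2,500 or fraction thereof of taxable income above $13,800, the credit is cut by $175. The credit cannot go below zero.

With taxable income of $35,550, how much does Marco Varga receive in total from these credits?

Student Loan Interest Credit: $35,550 is below the $37,900 cutoff, so the full $1,275 applies.
First-Time Homebuyer Credit: income exceeds $4,700 by $30,850, which is 25 full-or-partial $1,250 increments; reduction = 25 × $125 = $3,125, leaving $750.
Energy Efficiency Rebate: income exceeds $13,800 by $21,750, which is 9 full-or-partial $2,500 increments; reduction = 9 × $175 = $1,575, leaving $3,762.
Total: $1,275 + $750 + $3,762 = $5,787.

$5,787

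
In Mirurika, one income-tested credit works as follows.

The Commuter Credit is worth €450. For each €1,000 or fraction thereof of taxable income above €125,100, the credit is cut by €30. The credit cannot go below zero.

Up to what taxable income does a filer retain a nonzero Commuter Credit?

€139,100

After 14 increments the reduction is 14 × €30 = €420, leaving €30; one more increment wipes it out. Increment 14 ends at excess 14 × €1,000 = €14,000, so the highest qualifying income is €125,100 + €14,000 = €139,100.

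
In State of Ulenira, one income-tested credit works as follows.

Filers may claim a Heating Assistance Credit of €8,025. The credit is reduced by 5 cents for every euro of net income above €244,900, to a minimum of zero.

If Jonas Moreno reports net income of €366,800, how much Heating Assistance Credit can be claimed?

Heating Assistance Credit: 5% of the €121,900 excess over €244,900 is €6,095; credit = €8,025 − €6,095 = €1,930.

€1,930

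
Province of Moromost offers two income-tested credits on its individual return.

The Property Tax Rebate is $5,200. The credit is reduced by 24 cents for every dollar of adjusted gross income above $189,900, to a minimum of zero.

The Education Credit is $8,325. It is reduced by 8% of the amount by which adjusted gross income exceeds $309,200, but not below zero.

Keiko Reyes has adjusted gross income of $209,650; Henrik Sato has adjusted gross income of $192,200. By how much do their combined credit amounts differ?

$4,188

Keiko ($209,650): Property Tax Rebate: 24% of the $19,750 excess over $189,900 is $4,740; credit = $5,200 − $4,740 = $460. Education Credit: $209,650 is at or below the $309,200 threshold, so the full $8,325 applies. total $460 + $8,325 = $8,785
Henrik ($192,200): Property Tax Rebate: 24% of the $2,300 excess over $189,900 is $552; credit = $5,200 − $552 = $4,648. Education Credit: $192,200 is at or below the $309,200 threshold, so the full $8,325 applies. total $4,648 + $8,325 = $12,973
Difference: |$8,785 − $12,973| = $4,188.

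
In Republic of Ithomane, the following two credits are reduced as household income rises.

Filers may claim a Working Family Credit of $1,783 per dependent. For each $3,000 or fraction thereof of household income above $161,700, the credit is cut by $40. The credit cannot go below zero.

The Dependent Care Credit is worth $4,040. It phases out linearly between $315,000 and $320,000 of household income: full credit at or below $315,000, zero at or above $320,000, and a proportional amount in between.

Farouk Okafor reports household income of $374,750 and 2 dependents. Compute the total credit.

Working Family Credit: base = 2 × $1,783 = $3,566. income exceeds $161,700 by $213,050, which is 72 full-or-partial $3,000 increments; reduction = 72 × $40 = $2,880, leaving $686.
Dependent Care Credit: $374,750 is at or above $320,000, so the credit is $0.
Total: $686 + $0 = $686.

$686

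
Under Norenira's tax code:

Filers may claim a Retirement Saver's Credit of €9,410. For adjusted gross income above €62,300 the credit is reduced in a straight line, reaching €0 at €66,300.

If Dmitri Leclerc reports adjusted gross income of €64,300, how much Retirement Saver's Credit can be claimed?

Retirement Saver's Credit: €64,300 is €2,000 into a €4,000 phase-out range, leaving 2,000/4,000 of the credit: €9,410 × 2,000/4,000 = €4,705.

€4,705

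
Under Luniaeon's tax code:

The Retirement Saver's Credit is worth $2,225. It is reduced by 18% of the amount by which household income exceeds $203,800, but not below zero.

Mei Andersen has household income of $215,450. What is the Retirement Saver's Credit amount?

$128

Retirement Saver's Credit: 18% of the $11,650 excess over $203,800 is $2,097; credit = $2,225 − $2,097 = $128.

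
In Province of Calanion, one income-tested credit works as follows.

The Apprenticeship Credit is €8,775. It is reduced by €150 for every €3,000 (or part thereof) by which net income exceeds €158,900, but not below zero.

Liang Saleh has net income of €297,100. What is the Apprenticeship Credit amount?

€1,725

Apprenticeship Credit: income exceeds €158,900 by €138,200, which is 47 full-or-partial €3,000 increments; reduction = 47 × €150 = €7,050, leaving €1,725.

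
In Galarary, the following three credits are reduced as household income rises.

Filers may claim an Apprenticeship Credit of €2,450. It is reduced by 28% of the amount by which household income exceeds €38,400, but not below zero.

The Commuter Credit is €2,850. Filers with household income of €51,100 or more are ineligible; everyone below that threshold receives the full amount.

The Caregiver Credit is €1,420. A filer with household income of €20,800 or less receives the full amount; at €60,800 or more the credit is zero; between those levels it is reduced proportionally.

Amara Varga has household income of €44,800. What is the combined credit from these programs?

€4,076

Apprenticeship Credit: 28% of the €6,400 excess over €38,400 is €1,792; credit = €2,450 − €1,792 = €658.
Commuter Credit: €44,800 is below the €51,100 cutoff, so the full €2,850 applies.
Caregiver Credit: €44,800 is €24,000 into a €40,000 phase-out range, leaving 16,000/40,000 of the credit: €1,420 × 16,000/40,000 = €568.
Total: €658 + €2,850 + €568 = €4,076.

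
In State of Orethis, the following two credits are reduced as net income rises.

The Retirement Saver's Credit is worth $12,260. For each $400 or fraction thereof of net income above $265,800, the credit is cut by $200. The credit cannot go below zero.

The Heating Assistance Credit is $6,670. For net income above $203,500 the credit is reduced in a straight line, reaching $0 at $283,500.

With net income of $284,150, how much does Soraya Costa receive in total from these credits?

$3,060

Retirement Saver's Credit: income exceeds $265,800 by $18,350, which is 46 full-or-partial $400 increments; reduction = 46 × $200 = $9,200, leaving $3,060.
Heating Assistance Credit: $284,150 is at or above $283,500, so the credit is $0.
Total: $3,060 + $0 = $3,060.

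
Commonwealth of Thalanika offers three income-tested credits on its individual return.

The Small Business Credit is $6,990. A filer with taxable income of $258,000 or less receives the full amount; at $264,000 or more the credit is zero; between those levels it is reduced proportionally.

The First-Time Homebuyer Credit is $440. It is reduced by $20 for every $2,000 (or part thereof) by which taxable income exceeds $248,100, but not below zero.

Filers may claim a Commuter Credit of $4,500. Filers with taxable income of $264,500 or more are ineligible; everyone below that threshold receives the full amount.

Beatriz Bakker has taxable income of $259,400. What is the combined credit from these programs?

$10,179

Small Business Credit: $259,400 is $1,400 into a $6,000 phase-out range, leaving 4,600/6,000 of the credit: $6,990 × 4,600/6,000 = $5,359.
First-Time Homebuyer Credit: income exceeds $248,100 by $11,300, which is 6 full-or-partial $2,000 increments; reduction = 6 × $20 = $120, leaving $320.
Commuter Credit: $259,400 is below the $264,500 cutoff, so the full $4,500 applies.
Total: $5,359 + $320 + $4,500 = $10,179.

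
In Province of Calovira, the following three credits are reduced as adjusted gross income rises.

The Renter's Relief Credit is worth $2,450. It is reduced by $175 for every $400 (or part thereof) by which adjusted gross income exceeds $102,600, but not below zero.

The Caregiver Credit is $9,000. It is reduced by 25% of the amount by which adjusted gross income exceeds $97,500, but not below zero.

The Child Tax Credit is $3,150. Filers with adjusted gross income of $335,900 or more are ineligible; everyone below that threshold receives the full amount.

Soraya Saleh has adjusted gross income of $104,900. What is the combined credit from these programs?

Renter's Relief Credit: income exceeds $102,600 by $2,300, which is 6 full-or-partial $400 increments; reduction = 6 × $175 = $1,050, leaving $1,400.
Caregiver Credit: 25% of the $7,400 excess over $97,500 is $1,850; credit = $9,000 − $1,850 = $7,150.
Child Tax Credit: $104,900 is below the $335,900 cutoff, so the full $3,150 applies.
Total: $1,400 + $7,150 + $3,150 = $11,700.

$11,700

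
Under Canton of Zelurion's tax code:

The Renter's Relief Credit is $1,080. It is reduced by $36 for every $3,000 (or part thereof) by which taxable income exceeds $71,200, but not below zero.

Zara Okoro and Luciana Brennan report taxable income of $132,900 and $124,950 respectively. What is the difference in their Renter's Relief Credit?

Zara ($132,900): Renter's Relief Credit: income exceeds $71,200 by $61,700, which is 21 full-or-partial $3,000 increments; reduction = 21 × $36 = $756, leaving $324.
Luciana ($124,950): Renter's Relief Credit: income exceeds $71,200 by $53,750, which is 18 full-or-partial $3,000 increments; reduction = 18 × $36 = $648, leaving $432.
Difference: |$324 − $432| = $108.

$108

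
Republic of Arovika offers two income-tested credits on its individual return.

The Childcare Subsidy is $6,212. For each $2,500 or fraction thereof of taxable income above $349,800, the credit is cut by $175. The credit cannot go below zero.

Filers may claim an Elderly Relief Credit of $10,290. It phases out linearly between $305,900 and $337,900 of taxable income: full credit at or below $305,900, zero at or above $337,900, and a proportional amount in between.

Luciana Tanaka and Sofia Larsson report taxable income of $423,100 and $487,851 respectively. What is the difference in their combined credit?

$962

Luciana ($423,100): Childcare Subsidy: income exceeds $349,800 by $73,300, which is 30 full-or-partial $2,500 increments; reduction = 30 × $175 = $5,250, leaving $962. Elderly Relief Credit: $423,100 is at or above $337,900, so the credit is $0. total $962 + $0 = $962
Sofia ($487,851): Childcare Subsidy: income exceeds $349,800 by $138,051 → 56 increments × $175 = $9,800 ≥ base, so the credit is $0. Elderly Relief Credit: $487,851 is at or above $337,900, so the credit is $0. total $0 + $0 = $0
Difference: |$962 − $0| = $962.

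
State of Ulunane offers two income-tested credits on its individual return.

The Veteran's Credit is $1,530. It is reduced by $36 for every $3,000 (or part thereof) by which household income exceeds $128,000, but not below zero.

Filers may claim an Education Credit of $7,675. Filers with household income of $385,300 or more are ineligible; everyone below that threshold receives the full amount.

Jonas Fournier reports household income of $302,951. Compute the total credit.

Veteran's Credit: income exceeds $128,000 by $174,951 → 59 increments × $36 = $2,124 ≥ base, so the credit is $0.
Education Credit: $302,951 is below the $385,300 cutoff, so the full $7,675 applies.
Total: $0 + $7,675 = $7,675.

$7,675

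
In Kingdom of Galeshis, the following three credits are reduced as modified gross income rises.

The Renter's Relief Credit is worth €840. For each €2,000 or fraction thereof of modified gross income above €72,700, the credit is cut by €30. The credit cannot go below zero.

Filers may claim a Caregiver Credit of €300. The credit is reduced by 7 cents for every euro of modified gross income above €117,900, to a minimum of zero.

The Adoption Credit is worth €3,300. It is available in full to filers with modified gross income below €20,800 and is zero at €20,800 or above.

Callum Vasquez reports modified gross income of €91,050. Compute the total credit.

€840

Renter's Relief Credit: income exceeds €72,700 by €18,350, which is 10 full-or-partial €2,000 increments; reduction = 10 × €30 = €300, leaving €540.
Caregiver Credit: €91,050 is at or below the €117,900 threshold, so the full €300 applies.
Adoption Credit: €91,050 meets or exceeds the €20,800 cutoff, so the credit is €0.
Total: €540 + €300 + €0 = €840.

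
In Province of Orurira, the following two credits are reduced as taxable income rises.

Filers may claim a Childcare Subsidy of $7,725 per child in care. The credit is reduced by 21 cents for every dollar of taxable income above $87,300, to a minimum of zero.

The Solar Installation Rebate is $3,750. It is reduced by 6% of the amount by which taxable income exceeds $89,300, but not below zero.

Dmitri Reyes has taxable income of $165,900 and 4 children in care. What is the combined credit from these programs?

$14,394

Childcare Subsidy: base = 4 × $7,725 = $30,900. 21% of the $78,600 excess over $87,300 is $16,506; credit = $30,900 − $16,506 = $14,394.
Solar Installation Rebate: 6% of the $76,600 excess over $89,300 is $4,596 ≥ base, so the credit is $0.
Total: $14,394 + $0 = $14,394.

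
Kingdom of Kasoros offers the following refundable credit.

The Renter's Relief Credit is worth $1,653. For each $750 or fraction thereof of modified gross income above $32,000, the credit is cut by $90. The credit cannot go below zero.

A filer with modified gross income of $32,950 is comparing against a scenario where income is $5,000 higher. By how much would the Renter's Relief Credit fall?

At $32,950 — income exceeds $32,000 by $950, which is 2 full-or-partial $750 increments; reduction = 2 × $90 = $180, leaving $1,473.
At $37,950 — income exceeds $32,000 by $5,950, which is 8 full-or-partial $750 increments; reduction = 8 × $90 = $720, leaving $933.
Lost: $1,473 − $933 = $540.

$540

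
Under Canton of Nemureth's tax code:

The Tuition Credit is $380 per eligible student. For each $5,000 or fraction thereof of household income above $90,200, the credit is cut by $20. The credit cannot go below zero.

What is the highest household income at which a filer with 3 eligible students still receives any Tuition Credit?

$370,200

Full credit = 3 × $380 = $1,140.
After 56 increments the reduction is 56 × $20 = $1,120, leaving $20; one more increment wipes it out. Increment 56 ends at excess 56 × $5,000 = $280,000, so the highest qualifying income is $90,200 + $280,000 = $370,200.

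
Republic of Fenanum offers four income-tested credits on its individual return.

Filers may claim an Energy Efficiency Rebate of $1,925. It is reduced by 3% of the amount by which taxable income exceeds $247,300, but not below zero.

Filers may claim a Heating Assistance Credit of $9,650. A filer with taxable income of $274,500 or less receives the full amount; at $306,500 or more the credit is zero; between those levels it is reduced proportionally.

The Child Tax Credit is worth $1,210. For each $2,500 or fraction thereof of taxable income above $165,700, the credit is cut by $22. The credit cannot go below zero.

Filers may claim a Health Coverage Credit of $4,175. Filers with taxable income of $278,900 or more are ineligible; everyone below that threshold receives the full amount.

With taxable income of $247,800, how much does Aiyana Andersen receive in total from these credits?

$16,219

Energy Efficiency Rebate: 3% of the $500 excess over $247,300 is $15; credit = $1,925 − $15 = $1,910.
Heating Assistance Credit: $247,800 is at or below the $274,500 threshold, so the full $9,650 applies.
Child Tax Credit: income exceeds $165,700 by $82,100, which is 33 full-or-partial $2,500 increments; reduction = 33 × $22 = $726, leaving $484.
Health Coverage Credit: $247,800 is below the $278,900 cutoff, so the full $4,175 applies.
Total: $1,910 + $9,650 + $484 + $4,175 = $16,219.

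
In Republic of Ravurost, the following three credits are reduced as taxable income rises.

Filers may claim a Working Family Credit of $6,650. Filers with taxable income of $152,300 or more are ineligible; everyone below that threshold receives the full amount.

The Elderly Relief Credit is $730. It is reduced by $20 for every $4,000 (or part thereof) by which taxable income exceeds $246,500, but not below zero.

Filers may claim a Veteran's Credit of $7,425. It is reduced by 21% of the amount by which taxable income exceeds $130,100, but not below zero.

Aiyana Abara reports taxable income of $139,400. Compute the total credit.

Working Family Credit: $139,400 is below the $152,300 cutoff, so the full $6,650 applies.
Elderly Relief Credit: $139,400 is at or below the $246,500 threshold, so the full $730 applies.
Veteran's Credit: 21% of the $9,300 excess over $130,100 is $1,953; credit = $7,425 − $1,953 = $5,472.
Total: $6,650 + $730 + $5,472 = $12,852.

$12,852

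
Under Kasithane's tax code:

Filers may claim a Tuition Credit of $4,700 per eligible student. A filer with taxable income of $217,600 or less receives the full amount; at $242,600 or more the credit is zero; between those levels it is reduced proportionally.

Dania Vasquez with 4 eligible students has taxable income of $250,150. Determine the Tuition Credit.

$0

Tuition Credit: base = 4 × $4,700 = $18,800. $250,150 is at or above $242,600, so the credit is $0.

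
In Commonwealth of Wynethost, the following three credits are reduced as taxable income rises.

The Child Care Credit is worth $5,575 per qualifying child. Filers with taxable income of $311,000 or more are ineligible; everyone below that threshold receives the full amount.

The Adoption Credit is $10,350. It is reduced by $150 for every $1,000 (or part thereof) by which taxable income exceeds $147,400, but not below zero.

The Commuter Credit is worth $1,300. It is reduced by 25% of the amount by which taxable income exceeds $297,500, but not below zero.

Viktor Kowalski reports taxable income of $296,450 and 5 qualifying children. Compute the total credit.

$29,175

Child Care Credit: base = 5 × $5,575 = $27,875. $296,450 is below the $311,000 cutoff, so the full $27,875 applies.
Adoption Credit: income exceeds $147,400 by $149,050 → 150 increments × $150 = $22,500 ≥ base, so the credit is $0.
Commuter Credit: $296,450 is at or below the $297,500 threshold, so the full $1,300 applies.
Total: $27,875 + $0 + $1,300 = $29,175.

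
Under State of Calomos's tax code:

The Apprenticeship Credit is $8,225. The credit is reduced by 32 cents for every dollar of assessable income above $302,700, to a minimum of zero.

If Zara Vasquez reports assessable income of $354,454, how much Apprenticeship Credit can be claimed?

Apprenticeship Credit: 32% of the $51,754 excess over $302,700 is $16,561.28 ≥ base, so the credit is $0.

$0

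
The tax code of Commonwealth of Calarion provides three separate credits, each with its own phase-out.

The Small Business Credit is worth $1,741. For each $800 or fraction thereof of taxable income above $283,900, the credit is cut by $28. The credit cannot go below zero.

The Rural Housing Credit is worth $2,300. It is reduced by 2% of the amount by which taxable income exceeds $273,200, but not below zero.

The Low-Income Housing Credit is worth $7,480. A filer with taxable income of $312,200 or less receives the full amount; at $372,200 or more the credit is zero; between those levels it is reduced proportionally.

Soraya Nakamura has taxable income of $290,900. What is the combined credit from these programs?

Small Business Credit: income exceeds $283,900 by $7,000, which is 9 full-or-partial $800 increments; reduction = 9 × $28 = $252, leaving $1,489.
Rural Housing Credit: 2% of the $17,700 excess over $273,200 is $354; credit = $2,300 − $354 = $1,946.
Low-Income Housing Credit: $290,900 is at or below the $312,200 threshold, so the full $7,480 applies.
Total: $1,489 + $1,946 + $7,480 = $10,915.

$10,915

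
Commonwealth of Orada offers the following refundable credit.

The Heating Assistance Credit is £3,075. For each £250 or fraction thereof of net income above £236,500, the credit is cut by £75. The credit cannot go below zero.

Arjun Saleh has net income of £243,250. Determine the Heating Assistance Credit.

Heating Assistance Credit: income exceeds £236,500 by £6,750, which is 27 full-or-partial £250 increments; reduction = 27 × £75 = £2,025, leaving £1,050.

£1,050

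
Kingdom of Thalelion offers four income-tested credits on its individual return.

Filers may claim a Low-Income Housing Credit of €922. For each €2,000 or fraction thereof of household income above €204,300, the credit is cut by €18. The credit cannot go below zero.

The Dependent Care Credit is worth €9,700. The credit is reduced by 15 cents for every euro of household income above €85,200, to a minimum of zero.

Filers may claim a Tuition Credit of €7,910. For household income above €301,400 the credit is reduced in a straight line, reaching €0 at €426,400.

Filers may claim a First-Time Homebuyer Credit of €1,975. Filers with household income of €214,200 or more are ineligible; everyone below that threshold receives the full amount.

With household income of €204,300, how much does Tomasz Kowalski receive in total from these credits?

€10,807

Low-Income Housing Credit: €204,300 is at or below the €204,300 threshold, so the full €922 applies.
Dependent Care Credit: 15% of the €119,100 excess over €85,200 is €17,865 ≥ base, so the credit is €0.
Tuition Credit: €204,300 is at or below the €301,400 threshold, so the full €7,910 applies.
First-Time Homebuyer Credit: €204,300 is below the €214,200 cutoff, so the full €1,975 applies.
Total: €922 + €0 + €7,910 + €1,975 = €10,807.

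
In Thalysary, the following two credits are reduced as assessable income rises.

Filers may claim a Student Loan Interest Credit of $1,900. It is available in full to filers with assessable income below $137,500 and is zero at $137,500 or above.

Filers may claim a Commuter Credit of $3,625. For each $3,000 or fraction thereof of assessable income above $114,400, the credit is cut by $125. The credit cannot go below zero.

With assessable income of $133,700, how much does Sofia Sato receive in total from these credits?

$4,650

Student Loan Interest Credit: $133,700 is below the $137,500 cutoff, so the full $1,900 applies.
Commuter Credit: income exceeds $114,400 by $19,300, which is 7 full-or-partial $3,000 increments; reduction = 7 × $125 = $875, leaving $2,750.
Total: $1,900 + $2,750 = $4,650.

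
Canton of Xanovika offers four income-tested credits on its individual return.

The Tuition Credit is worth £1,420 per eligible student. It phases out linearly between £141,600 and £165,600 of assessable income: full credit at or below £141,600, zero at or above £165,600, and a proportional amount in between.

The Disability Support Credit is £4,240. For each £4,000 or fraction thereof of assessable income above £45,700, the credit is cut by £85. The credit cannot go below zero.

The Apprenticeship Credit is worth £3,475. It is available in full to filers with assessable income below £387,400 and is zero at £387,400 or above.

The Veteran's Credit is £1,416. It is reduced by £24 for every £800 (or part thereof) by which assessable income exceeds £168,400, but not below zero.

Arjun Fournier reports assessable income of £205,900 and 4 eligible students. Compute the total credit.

£4,518

Tuition Credit: base = 4 × £1,420 = £5,680. £205,900 is at or above £165,600, so the credit is £0.
Disability Support Credit: income exceeds £45,700 by £160,200, which is 41 full-or-partial £4,000 increments; reduction = 41 × £85 = £3,485, leaving £755.
Apprenticeship Credit: £205,900 is below the £387,400 cutoff, so the full £3,475 applies.
Veteran's Credit: income exceeds £168,400 by £37,500, which is 47 full-or-partial £800 increments; reduction = 47 × £24 = £1,128, leaving £288.
Total: £0 + £755 + £3,475 + £288 = £4,518.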